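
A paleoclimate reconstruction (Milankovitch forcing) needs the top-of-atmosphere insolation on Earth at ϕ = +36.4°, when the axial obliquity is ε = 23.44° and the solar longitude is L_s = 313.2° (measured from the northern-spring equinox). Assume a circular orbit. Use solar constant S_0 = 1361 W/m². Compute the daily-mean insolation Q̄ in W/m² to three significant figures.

Q̄ ≈ 225 W/m²

Solar declination: sin δ = sin ε · sin L_s = sin 23.44° × sin 313.2° = -0.28998, so δ = -16.856°.
cos h₀ = −tan(+36.4°) tan(-16.856°) = 0.2234, h₀ = 1.3455 rad.
Bracket: h₀ sin ϕ sin δ + cos ϕ cos δ sin h₀ = 1.3455×0.59342×-0.28998 + 0.80489×0.95703×0.97473 = -0.231534 + 0.750838 = 0.519304.
Q̄ = (S_0/π) × [bracket] = (1361/π) × 0.519304 = 225.0 W/m².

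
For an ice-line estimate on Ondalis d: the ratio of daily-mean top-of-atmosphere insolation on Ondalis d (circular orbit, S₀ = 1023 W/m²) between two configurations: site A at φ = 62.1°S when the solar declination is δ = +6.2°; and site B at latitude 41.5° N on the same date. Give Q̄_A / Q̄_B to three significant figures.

— Configuration A (φ=-62.1°):
cos H₀ = −tan(-62.1°) tan(+6.200°) = 0.2052, H₀ = 1.3642 rad.
Bracket: H₀ sin φ sin δ + cos φ cos δ sin H₀ = 1.3642×-0.88377×0.10800 + 0.46793×0.99415×0.97873 = -0.130209 + 0.455298 = 0.325089.
Q̄ = (S₀/π) × [bracket] = (1023/π) × 0.325089 = 105.86 W/m².
— Configuration B (φ=+41.5°):
cos H₀ = −tan(+41.5°) tan(+6.200°) = -0.0961, H₀ = 1.6671 rad.
Bracket: H₀ sin φ sin δ + cos φ cos δ sin H₀ = 1.6671×0.66262×0.10800 + 0.74896×0.99415×0.99537 = 0.119303 + 0.741131 = 0.860434.
Q̄ = (S₀/π) × [bracket] = (1023/π) × 0.860434 = 280.18 W/m².
Ratio Q̄_A / Q̄_B = 105.86 / 280.18 = 0.3778.

Q̄_A / Q̄_B ≈ 0.378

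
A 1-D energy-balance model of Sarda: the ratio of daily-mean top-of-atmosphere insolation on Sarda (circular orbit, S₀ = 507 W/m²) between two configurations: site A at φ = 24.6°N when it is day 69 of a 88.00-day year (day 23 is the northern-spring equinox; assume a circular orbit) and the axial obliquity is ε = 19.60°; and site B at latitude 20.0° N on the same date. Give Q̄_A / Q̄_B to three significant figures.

— Configuration A (φ=+24.6°):
Solar longitude: λ_s = 360° × (69 − 23)/88.00 = 188.182°.
sin δ = sin 19.60° × sin 188.182° = -0.04774, so δ = -2.736°.
cos H₀ = −tan(+24.6°) tan(-2.736°) = 0.0219, H₀ = 1.5489 rad.
Bracket: H₀ sin φ sin δ + cos φ cos δ sin H₀ = 1.5489×0.41628×-0.04774 + 0.90924×0.99886×0.99976 = -0.030782 + 0.907985 = 0.877203.
Q̄ = (S₀/π) × [bracket] = (507/π) × 0.877203 = 141.57 W/m².
— Configuration B (φ=+20.0°):
cos H₀ = −tan(+20.0°) tan(-2.736°) = 0.0174, H₀ = 1.5534 rad.
Bracket: H₀ sin φ sin δ + cos φ cos δ sin H₀ = 1.5534×0.34202×-0.04774 + 0.93969×0.99886×0.99985 = -0.025364 + 0.938478 = 0.913114.
Q̄ = (S₀/π) × [bracket] = (507/π) × 0.913114 = 147.36 W/m².
Ratio Q̄_A / Q̄_B = 141.57 / 147.36 = 0.9607.

Q̄_A / Q̄_B ≈ 0.961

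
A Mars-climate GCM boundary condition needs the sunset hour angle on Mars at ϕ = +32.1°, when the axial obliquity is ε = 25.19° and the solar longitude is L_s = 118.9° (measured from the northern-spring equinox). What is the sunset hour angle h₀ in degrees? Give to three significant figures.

Solar declination: sin δ = sin ε · sin L_s = sin 25.19° × sin 118.9° = 0.37262, so δ = +21.877°.
cos h₀ = −tan ϕ · tan δ = −tan(+32.1°) × tan(+21.877°) = -0.2519, so h₀ = 1.8254 rad = 104.59°.

h₀ = 105°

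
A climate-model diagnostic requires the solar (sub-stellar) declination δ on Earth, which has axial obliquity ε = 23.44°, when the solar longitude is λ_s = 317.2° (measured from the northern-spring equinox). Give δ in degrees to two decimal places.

δ = -15.68°

sin δ = sin ε · sin λ_s = sin 23.44° × sin 317.2° = -0.270274.
δ = arcsin(-0.270274) = -15.68°.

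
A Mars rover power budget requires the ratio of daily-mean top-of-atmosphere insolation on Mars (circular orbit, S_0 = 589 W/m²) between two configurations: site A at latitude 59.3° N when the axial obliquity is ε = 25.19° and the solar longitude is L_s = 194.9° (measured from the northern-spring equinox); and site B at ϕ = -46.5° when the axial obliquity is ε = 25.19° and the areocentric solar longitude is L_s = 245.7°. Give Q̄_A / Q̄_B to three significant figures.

— Configuration A (ϕ=+59.3°):
Solar declination: sin δ = sin ε · sin L_s = sin 25.19° × sin 194.9° = -0.10944, so δ = -6.283°.
cos h₀ = −tan(+59.3°) tan(-6.283°) = 0.1854, h₀ = 1.3843 rad.
Bracket: h₀ sin ϕ sin δ + cos ϕ cos δ sin h₀ = 1.3843×0.85985×-0.10944 + 0.51054×0.99399×0.98266 = -0.130265 + 0.498672 = 0.368407.
Q̄ = (S_0/π) × [bracket] = (589/π) × 0.368407 = 69.071 W/m².
— Configuration B (ϕ=-46.5°):
sin δ = sin 25.19° × sin 245.7° = -0.38791, so δ = -22.825°.
cos h₀ = −tan(-46.5°) tan(-22.825°) = -0.4435, h₀ = 2.0303 rad.
Bracket: h₀ sin ϕ sin δ + cos ϕ cos δ sin h₀ = 2.0303×-0.72537×-0.38791 + 0.68835×0.92170×0.89627 = 0.571282 + 0.568640 = 1.139922.
Q̄ = (S_0/π) × [bracket] = (589/π) × 1.139922 = 213.72 W/m².
Ratio Q̄_A / Q̄_B = 69.071 / 213.72 = 0.3232.

Q̄_A / Q̄_B ≈ 0.323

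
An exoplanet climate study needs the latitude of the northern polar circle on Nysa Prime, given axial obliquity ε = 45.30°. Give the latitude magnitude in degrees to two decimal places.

The polar circle is the lowest latitude that experiences at least one full rotation of continuous daylight at the northern-summer solstice; it lies at |φ| = 90° − ε = 90° − 45.30° = 44.70°.

44.70°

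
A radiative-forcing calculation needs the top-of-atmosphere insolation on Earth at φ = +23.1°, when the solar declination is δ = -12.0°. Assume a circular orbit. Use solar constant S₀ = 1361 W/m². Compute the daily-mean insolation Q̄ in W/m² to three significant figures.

Q̄ ≈ 336 W/m²

cos H₀ = −tan(+23.1°) tan(-12.000°) = 0.0907, H₀ = 1.4800 rad.
Bracket: H₀ sin φ sin δ + cos φ cos δ sin H₀ = 1.4800×0.39234×-0.20791 + 0.91982×0.97815×0.99588 = -0.120726 + 0.896015 = 0.775289.
Q̄ = (S₀/π) × [bracket] = (1361/π) × 0.775289 = 335.9 W/m².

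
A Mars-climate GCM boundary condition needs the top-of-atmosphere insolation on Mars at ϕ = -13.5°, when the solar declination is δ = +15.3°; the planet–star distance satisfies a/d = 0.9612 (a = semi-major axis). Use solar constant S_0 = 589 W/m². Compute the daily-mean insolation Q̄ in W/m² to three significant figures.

Q̄ ≈ 146 W/m²

cos h₀ = −tan(-13.5°) tan(+15.300°) = 0.0657, h₀ = 1.5051 rad.
Bracket: h₀ sin ϕ sin δ + cos ϕ cos δ sin h₀ = 1.5051×-0.23345×0.26387 + 0.97237×0.96456×0.99784 = -0.092715 + 0.935883 = 0.843168.
Inverse-square distance factor (a/d)² = 0.9612² = 0.923905.
Q̄ = (S_0/π) × 0.923905 × [bracket] = (589/π) × 0.923905 × 0.843168 = 146.1 W/m².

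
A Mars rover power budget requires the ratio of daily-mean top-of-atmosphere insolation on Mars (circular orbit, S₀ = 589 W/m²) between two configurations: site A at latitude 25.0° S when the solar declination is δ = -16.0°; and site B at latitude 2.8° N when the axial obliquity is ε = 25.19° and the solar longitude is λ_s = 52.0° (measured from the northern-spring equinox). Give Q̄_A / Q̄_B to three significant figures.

Q̄_A / Q̄_B ≈ 1.10

— Configuration A (φ=-25.0°):
cos H₀ = −tan(-25.0°) tan(-16.000°) = -0.1337, H₀ = 1.7049 rad.
Bracket: H₀ sin φ sin δ + cos φ cos δ sin H₀ = 1.7049×-0.42262×-0.27564 + 0.90631×0.96126×0.99102 = 0.198605 + 0.863376 = 1.061981.
Q̄ = (S₀/π) × [bracket] = (589/π) × 1.061981 = 199.11 W/m².
— Configuration B (φ=+2.8°):
Solar declination: sin δ = sin ε · sin λ_s = sin 25.19° × sin 52.0° = 0.33539, so δ = +19.597°.
cos H₀ = −tan(+2.8°) tan(+19.597°) = -0.0174, H₀ = 1.5882 rad.
Bracket: H₀ sin φ sin δ + cos φ cos δ sin H₀ = 1.5882×0.04885×0.33539 + 0.99881×0.94208×0.99985 = 0.026021 + 0.940818 = 0.966839.
Q̄ = (S₀/π) × [bracket] = (589/π) × 0.966839 = 181.27 W/m².
Ratio Q̄_A / Q̄_B = 199.11 / 181.27 = 1.098.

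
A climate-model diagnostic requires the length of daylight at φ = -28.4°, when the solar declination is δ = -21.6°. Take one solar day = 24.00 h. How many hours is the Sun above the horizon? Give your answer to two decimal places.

13.65 h

cos H₀ = −tan φ · tan δ = −tan(-28.4°) × tan(-21.600°) = -0.2141, so H₀ = 1.7865 rad = 102.36°.
Daylight = 2H₀/(2π) × 24.00 h = (1.7865/π) × 24.00 = 13.65 h.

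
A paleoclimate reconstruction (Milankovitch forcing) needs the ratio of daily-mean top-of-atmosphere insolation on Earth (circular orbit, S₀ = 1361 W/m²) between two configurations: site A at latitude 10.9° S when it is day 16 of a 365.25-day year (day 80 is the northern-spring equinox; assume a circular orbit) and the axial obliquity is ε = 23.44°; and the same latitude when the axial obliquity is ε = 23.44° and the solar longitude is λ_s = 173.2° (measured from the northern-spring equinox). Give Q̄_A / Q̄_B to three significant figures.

— Configuration A (φ=-10.9°):
Solar longitude: λ_s = 360° × (16 − 80)/365.25 = -63.080°, i.e. -63.080° + 360° = 296.920°.
sin δ = sin 23.44° × sin 296.920° = -0.35468, so δ = -20.774°.
cos H₀ = −tan(-10.9°) tan(-20.774°) = -0.0731, H₀ = 1.6439 rad.
Bracket: H₀ sin φ sin δ + cos φ cos δ sin H₀ = 1.6439×-0.18910×-0.35468 + 0.98196×0.93499×0.99733 = 0.110256 + 0.915671 = 1.025927.
Q̄ = (S₀/π) × [bracket] = (1361/π) × 1.025927 = 444.45 W/m².
— Configuration B (φ=-10.9°):
Solar declination: sin δ = sin ε · sin λ_s = sin 23.44° × sin 173.2° = 0.04710, so δ = +2.700°.
cos H₀ = −tan(-10.9°) tan(+2.700°) = 0.0091, H₀ = 1.5617 rad.
Bracket: H₀ sin φ sin δ + cos φ cos δ sin H₀ = 1.5617×-0.18910×0.04710 + 0.98196×0.99889×0.99996 = -0.013909 + 0.980831 = 0.966922.
Q̄ = (S₀/π) × [bracket] = (1361/π) × 0.966922 = 418.89 W/m².
Ratio Q̄_A / Q̄_B = 444.45 / 418.89 = 1.061.

Q̄_A / Q̄_B ≈ 1.06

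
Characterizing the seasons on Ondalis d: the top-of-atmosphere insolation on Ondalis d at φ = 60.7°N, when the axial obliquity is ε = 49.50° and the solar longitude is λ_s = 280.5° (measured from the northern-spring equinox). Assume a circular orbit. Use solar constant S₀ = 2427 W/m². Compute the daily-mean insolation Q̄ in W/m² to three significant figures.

Q̄ ≈ 0.00 W/m²

Solar declination: sin δ = sin ε · sin λ_s = sin 49.50° × sin 280.5° = -0.74767, so δ = -48.389°.
cos H₀ = −tan(+60.7°) tan(-48.389°) = 2.0063 ≥ 1 ⇒ polar night, H₀ = 0 and Q̄ = 0.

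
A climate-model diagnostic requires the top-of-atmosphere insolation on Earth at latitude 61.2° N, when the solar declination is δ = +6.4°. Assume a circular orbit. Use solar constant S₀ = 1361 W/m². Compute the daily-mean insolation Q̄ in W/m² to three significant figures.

cos H₀ = −tan(+61.2°) tan(+6.400°) = -0.2040, H₀ = 1.7763 rad.
Bracket: H₀ sin φ sin δ + cos φ cos δ sin H₀ = 1.7763×0.87631×0.11147 + 0.48175×0.99377×0.97896 = 0.173513 + 0.468676 = 0.642189.
Q̄ = (S₀/π) × [bracket] = (1361/π) × 0.642189 = 278.2 W/m².

Q̄ ≈ 278 W/m²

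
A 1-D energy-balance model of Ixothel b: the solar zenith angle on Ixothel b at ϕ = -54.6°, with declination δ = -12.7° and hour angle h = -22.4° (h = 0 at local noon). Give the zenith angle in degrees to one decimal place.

θ_z = 45.4°

cos θ_z = sin ϕ sin δ + cos ϕ cos δ cos h = 0.179203 + 0.522469 = 0.701672.
θ_z = arccos(0.701672) = 45.4°.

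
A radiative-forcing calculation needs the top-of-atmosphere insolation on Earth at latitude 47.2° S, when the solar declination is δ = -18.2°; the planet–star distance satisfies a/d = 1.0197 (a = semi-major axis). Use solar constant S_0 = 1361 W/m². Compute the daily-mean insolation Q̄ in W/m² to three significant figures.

Q̄ ≈ 471 W/m²

cos h₀ = −tan(-47.2°) tan(-18.200°) = -0.3551, h₀ = 1.9338 rad.
Bracket: h₀ sin ϕ sin δ + cos ϕ cos δ sin h₀ = 1.9338×-0.73373×-0.31233 + 0.67944×0.94997×0.93485 = 0.443161 + 0.603397 = 1.046558.
Inverse-square distance factor (a/d)² = 1.0197² = 1.039788.
Q̄ = (S_0/π) × 1.039788 × [bracket] = (1361/π) × 1.039788 × 1.046558 = 471.4 W/m².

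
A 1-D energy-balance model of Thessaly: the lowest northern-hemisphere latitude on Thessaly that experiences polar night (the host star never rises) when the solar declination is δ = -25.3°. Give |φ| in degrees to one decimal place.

|φ| = 64.7°

Polar night requires cos H₀ = −tan φ tan δ ≥ 1, i.e. tan φ tan δ ≤ −1.
The boundary is |tan φ| · |tan δ| = 1, so |φ| = 90° − |δ| = 90° − 25.3° = 64.7° in the northern hemisphere.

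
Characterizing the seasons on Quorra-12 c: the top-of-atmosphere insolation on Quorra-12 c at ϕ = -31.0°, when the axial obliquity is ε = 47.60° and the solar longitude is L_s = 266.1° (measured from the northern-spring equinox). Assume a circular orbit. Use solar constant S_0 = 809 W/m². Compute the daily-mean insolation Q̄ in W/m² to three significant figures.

Q̄ ≈ 336 W/m²

Solar declination: sin δ = sin ε · sin L_s = sin 47.60° × sin 266.1° = -0.73675, so δ = -47.455°.
cos h₀ = −tan(-31.0°) tan(-47.455°) = -0.6547, h₀ = 2.2846 rad.
Bracket: h₀ sin ϕ sin δ + cos ϕ cos δ sin h₀ = 2.2846×-0.51504×-0.73675 + 0.85717×0.67617×0.75590 = 0.866905 + 0.438114 = 1.305019.
Q̄ = (S_0/π) × [bracket] = (809/π) × 1.305019 = 336.1 W/m².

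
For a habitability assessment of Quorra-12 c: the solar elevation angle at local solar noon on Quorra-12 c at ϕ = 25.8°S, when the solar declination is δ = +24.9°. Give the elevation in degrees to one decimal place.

At local noon the hour angle is zero, so the zenith angle equals |ϕ − δ| = |-25.8° − (+24.900°)| = 50.700°.
Elevation = 90° − 50.700° = 39.3°.

39.3°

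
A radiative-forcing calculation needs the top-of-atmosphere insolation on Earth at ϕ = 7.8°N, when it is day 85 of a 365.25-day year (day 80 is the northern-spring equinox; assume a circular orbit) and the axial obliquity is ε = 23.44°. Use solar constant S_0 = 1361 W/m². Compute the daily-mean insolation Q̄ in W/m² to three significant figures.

Solar longitude: L_s = 360° × (85 − 80)/365.25 = 4.928°.
sin δ = sin 23.44° × sin 4.928° = 0.03417, so δ = +1.958°.
cos h₀ = −tan(+7.8°) tan(+1.958°) = -0.0047, h₀ = 1.5755 rad.
Bracket: h₀ sin ϕ sin δ + cos ϕ cos δ sin h₀ = 1.5755×0.13572×0.03417 + 0.99075×0.99942×0.99999 = 0.007306 + 0.990165 = 0.997471.
Q̄ = (S_0/π) × [bracket] = (1361/π) × 0.997471 = 432.1 W/m².

Q̄ ≈ 432 W/m²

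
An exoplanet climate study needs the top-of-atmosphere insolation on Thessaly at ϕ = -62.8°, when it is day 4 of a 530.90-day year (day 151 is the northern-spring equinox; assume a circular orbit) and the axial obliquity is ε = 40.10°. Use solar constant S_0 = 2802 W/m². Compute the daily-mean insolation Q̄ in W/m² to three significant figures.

Solar longitude: L_s = 360° × (4 − 151)/530.90 = -99.680°, i.e. -99.680° + 360° = 260.320°.
sin δ = sin 40.10° × sin 260.320° = -0.63495, so δ = -39.417°.
cos h₀ = −tan(-62.8°) tan(-39.417°) = -1.5992 ≤ −1 ⇒ polar day, h₀ = π.
Bracket: h₀ sin ϕ sin δ + cos ϕ cos δ sin h₀ = 3.1416×-0.88942×-0.63495 + 0.45710×0.77255×0.00000 = 1.774178 + 0.000000 = 1.774178.
Q̄ = (S_0/π) × [bracket] = (2802/π) × 1.774178 = 1582 W/m².

Q̄ ≈ 1.58e+03 W/m²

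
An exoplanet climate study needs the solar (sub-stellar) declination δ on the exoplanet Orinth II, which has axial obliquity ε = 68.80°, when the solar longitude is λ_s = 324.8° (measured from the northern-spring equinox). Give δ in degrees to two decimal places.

δ = -32.51°

sin δ = sin ε · sin λ_s = sin 68.80° × sin 324.8° = -0.537422.
δ = arcsin(-0.537422) = -32.51°.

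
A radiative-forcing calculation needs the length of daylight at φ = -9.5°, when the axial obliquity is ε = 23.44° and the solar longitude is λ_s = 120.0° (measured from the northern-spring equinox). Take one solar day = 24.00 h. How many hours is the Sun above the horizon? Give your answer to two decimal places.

Solar declination: sin δ = sin ε · sin λ_s = sin 23.44° × sin 120.0° = 0.34449, so δ = +20.151°.
cos H₀ = −tan φ · tan δ = −tan(-9.5°) × tan(+20.151°) = 0.0614, so H₀ = 1.5094 rad = 86.48°.
Daylight = 2H₀/(2π) × 24.00 h = (1.5094/π) × 24.00 = 11.53 h.

11.53 h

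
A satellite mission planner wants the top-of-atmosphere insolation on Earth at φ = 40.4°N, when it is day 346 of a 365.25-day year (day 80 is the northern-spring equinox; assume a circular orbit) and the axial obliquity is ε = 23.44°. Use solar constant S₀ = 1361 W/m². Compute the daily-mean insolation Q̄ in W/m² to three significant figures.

Solar longitude: λ_s = 360° × (346 − 80)/365.25 = 262.177°.
sin δ = sin 23.44° × sin 262.177° = -0.39409, so δ = -23.209°.
cos H₀ = −tan(+40.4°) tan(-23.209°) = 0.3649, H₀ = 1.1972 rad.
Bracket: H₀ sin φ sin δ + cos φ cos δ sin H₀ = 1.1972×0.64812×-0.39409 + 0.76154×0.91907×0.93104 = -0.305786 + 0.651643 = 0.345857.
Q̄ = (S₀/π) × [bracket] = (1361/π) × 0.345857 = 149.8 W/m².

Q̄ ≈ 150 W/m²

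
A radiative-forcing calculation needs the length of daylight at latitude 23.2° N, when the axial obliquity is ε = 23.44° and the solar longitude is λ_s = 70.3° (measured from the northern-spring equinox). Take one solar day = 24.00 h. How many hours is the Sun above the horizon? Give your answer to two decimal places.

13.33 h

Solar declination: sin δ = sin ε · sin λ_s = sin 23.44° × sin 70.3° = 0.37451, so δ = +21.994°.
cos H₀ = −tan φ · tan δ = −tan(+23.2°) × tan(+21.994°) = -0.1731, so H₀ = 1.7448 rad = 99.97°.
Daylight = 2H₀/(2π) × 24.00 h = (1.7448/π) × 24.00 = 13.33 h.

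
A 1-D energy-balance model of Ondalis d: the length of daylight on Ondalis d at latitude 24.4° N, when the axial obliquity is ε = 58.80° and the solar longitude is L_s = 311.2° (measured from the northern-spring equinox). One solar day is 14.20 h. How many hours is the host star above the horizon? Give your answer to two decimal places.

Solar declination: sin δ = sin ε · sin L_s = sin 58.80° × sin 311.2° = -0.64359, so δ = -40.060°.
cos h₀ = −tan ϕ · tan δ = −tan(+24.4°) × tan(-40.060°) = 0.3814, so h₀ = 1.1794 rad = 67.58°.
Daylight = 2h₀/(2π) × 14.20 h = (1.1794/π) × 14.20 = 5.33 h.

5.33 h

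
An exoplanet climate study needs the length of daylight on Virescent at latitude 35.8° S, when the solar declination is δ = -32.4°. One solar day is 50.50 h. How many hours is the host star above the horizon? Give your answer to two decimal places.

cos H₀ = −tan φ · tan δ = −tan(-35.8°) × tan(-32.400°) = -0.4577, so H₀ = 2.0462 rad = 117.24°.
Daylight = 2H₀/(2π) × 50.50 h = (2.0462/π) × 50.50 = 32.89 h.

32.89 h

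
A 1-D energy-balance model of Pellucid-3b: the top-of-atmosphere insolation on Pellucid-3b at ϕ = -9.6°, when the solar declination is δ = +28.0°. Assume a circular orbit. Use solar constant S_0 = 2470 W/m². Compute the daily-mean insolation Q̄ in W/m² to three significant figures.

Q̄ ≈ 591 W/m²

cos h₀ = −tan(-9.6°) tan(+28.000°) = 0.0899, h₀ = 1.4807 rad.
Bracket: h₀ sin ϕ sin δ + cos ϕ cos δ sin h₀ = 1.4807×-0.16677×0.46947 + 0.98600×0.88295×0.99595 = -0.115929 + 0.867063 = 0.751134.
Q̄ = (S_0/π) × [bracket] = (2470/π) × 0.751134 = 590.6 W/m².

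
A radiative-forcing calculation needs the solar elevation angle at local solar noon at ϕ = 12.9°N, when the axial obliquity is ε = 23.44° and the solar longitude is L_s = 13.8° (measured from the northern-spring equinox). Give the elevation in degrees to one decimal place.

Solar declination: sin δ = sin ε · sin L_s = sin 23.44° × sin 13.8° = 0.09489, so δ = +5.445°.
At local noon the hour angle is zero, so the zenith angle equals |ϕ − δ| = |+12.9° − (+5.445°)| = 7.455°.
Elevation = 90° − 7.455° = 82.5°.

82.5°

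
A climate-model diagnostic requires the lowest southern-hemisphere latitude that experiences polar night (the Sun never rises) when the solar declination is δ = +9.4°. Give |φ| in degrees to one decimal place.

Polar night requires cos H₀ = −tan φ tan δ ≥ 1, i.e. tan φ tan δ ≤ −1.
The boundary is |tan φ| · |tan δ| = 1, so |φ| = 90° − |δ| = 90° − 9.4° = 80.6° in the southern hemisphere.

|φ| = 80.6°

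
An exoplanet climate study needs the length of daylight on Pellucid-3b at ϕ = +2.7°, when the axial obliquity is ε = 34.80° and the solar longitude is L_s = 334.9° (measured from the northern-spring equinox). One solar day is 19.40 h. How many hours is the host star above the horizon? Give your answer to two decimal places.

9.63 h

Solar declination: sin δ = sin ε · sin L_s = sin 34.80° × sin 334.9° = -0.24210, so δ = -14.010°.
cos h₀ = −tan ϕ · tan δ = −tan(+2.7°) × tan(-14.010°) = 0.0118, so h₀ = 1.5590 rad = 89.33°.
Daylight = 2h₀/(2π) × 19.40 h = (1.5590/π) × 19.40 = 9.63 h.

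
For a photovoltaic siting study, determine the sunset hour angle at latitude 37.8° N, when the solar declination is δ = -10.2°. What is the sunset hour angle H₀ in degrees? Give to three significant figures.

cos H₀ = −tan φ · tan δ = −tan(+37.8°) × tan(-10.200°) = 0.1396, so H₀ = 1.4308 rad = 81.98°.

H₀ = 82.0°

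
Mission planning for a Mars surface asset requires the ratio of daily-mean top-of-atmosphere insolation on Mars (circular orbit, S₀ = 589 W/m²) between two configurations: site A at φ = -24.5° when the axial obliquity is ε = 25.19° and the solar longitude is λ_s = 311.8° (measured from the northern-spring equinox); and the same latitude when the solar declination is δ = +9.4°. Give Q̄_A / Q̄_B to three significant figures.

— Configuration A (φ=-24.5°):
Solar declination: sin δ = sin ε · sin λ_s = sin 25.19° × sin 311.8° = -0.31729, so δ = -18.499°.
cos H₀ = −tan(-24.5°) tan(-18.499°) = -0.1525, H₀ = 1.7239 rad.
Bracket: H₀ sin φ sin δ + cos φ cos δ sin H₀ = 1.7239×-0.41469×-0.31729 + 0.90996×0.94833×0.98831 = 0.226826 + 0.852855 = 1.079681.
Q̄ = (S₀/π) × [bracket] = (589/π) × 1.079681 = 202.42 W/m².
— Configuration B (φ=-24.5°):
cos H₀ = −tan(-24.5°) tan(+9.400°) = 0.0754, H₀ = 1.4953 rad.
Bracket: H₀ sin φ sin δ + cos φ cos δ sin H₀ = 1.4953×-0.41469×0.16333 + 0.90996×0.98657×0.99715 = -0.101279 + 0.895181 = 0.793902.
Q̄ = (S₀/π) × [bracket] = (589/π) × 0.793902 = 148.84 W/m².
Ratio Q̄_A / Q̄_B = 202.42 / 148.84 = 1.360.

Q̄_A / Q̄_B ≈ 1.36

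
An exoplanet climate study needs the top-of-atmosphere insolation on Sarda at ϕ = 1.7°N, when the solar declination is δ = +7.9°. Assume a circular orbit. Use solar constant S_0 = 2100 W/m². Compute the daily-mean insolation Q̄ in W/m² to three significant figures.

cos h₀ = −tan(+1.7°) tan(+7.900°) = -0.0041, h₀ = 1.5749 rad.
Bracket: h₀ sin ϕ sin δ + cos ϕ cos δ sin h₀ = 1.5749×0.02967×0.13744 + 0.99956×0.99051×0.99999 = 0.006422 + 0.990064 = 0.996486.
Q̄ = (S_0/π) × [bracket] = (2100/π) × 0.996486 = 666.1 W/m².

Q̄ ≈ 666 W/m²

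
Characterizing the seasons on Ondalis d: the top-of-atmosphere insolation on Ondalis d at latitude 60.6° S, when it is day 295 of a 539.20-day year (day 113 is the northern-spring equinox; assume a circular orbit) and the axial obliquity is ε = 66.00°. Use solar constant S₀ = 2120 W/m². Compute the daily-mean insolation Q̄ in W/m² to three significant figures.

Q̄ ≈ 0.00 W/m²

Solar longitude: λ_s = 360° × (295 − 113)/539.20 = 121.513°.
sin δ = sin 66.00° × sin 121.513° = 0.77881, so δ = +51.152°.
cos H₀ = −tan(-60.6°) tan(+51.152°) = 2.2035 ≥ 1 ⇒ polar night, H₀ = 0 and Q̄ = 0.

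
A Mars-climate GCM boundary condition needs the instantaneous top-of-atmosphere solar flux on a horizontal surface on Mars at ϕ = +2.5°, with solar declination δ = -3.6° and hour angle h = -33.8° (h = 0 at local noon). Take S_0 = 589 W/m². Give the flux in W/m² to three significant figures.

486 W/m²

cos θ_z = sin ϕ sin δ + cos ϕ cos δ cos h = -0.002739 + 0.828555 = 0.825816.
Flux = S_0 · cos θ_z = 589 × 0.825816 = 486.4 W/m².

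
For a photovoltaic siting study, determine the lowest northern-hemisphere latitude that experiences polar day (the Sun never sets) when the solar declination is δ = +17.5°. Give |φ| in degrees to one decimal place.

Polar day requires cos H₀ = −tan φ tan δ ≤ −1, i.e. tan φ tan δ ≥ 1.
The boundary is |tan φ| · |tan δ| = 1, so |φ| = 90° − |δ| = 90° − 17.5° = 72.5° in the northern hemisphere.

|φ| = 72.5°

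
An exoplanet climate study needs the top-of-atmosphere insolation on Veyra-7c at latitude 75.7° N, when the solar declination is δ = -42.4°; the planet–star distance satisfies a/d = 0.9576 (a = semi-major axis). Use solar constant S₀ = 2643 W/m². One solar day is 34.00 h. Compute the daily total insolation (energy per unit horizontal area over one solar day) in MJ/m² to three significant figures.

0.00 MJ/m²

cos H₀ = −tan(+75.7°) tan(-42.400°) = 3.5823 ≥ 1 ⇒ polar night, H₀ = 0 and Q̄ = 0.
Inverse-square distance factor (a/d)² = 0.9576² = 0.916998.
Daily total = Q̄ × 34.00 h × 3600 s/h = 0.00 MJ/m².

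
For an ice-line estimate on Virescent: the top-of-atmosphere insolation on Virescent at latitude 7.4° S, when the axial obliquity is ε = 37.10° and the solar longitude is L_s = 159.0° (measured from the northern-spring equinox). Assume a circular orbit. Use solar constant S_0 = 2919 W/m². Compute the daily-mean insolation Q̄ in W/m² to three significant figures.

Q̄ ≈ 859 W/m²

Solar declination: sin δ = sin ε · sin L_s = sin 37.10° × sin 159.0° = 0.21617, so δ = +12.484°.
cos h₀ = −tan(-7.4°) tan(+12.484°) = 0.0288, h₀ = 1.5420 rad.
Bracket: h₀ sin ϕ sin δ + cos ϕ cos δ sin h₀ = 1.5420×-0.12880×0.21617 + 0.99167×0.97636×0.99959 = -0.042933 + 0.967830 = 0.924897.
Q̄ = (S_0/π) × [bracket] = (2919/π) × 0.924897 = 859.4 W/m².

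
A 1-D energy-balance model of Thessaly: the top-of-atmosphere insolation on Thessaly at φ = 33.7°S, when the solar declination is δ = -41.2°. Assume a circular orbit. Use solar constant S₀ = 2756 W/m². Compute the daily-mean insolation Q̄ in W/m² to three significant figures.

cos H₀ = −tan(-33.7°) tan(-41.200°) = -0.5838, H₀ = 2.1942 rad.
Bracket: H₀ sin φ sin δ + cos φ cos δ sin H₀ = 2.1942×-0.55484×-0.65869 + 0.83195×0.75241×0.81187 = 0.801909 + 0.508204 = 1.310113.
Q̄ = (S₀/π) × [bracket] = (2756/π) × 1.310113 = 1149 W/m².

Q̄ ≈ 1.15e+03 W/m²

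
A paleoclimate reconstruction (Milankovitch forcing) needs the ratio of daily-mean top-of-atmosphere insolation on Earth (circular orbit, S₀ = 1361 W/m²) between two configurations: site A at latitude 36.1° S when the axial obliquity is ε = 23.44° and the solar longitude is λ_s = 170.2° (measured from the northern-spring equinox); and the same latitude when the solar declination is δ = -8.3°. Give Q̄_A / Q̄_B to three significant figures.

— Configuration A (φ=-36.1°):
Solar declination: sin δ = sin ε · sin λ_s = sin 23.44° × sin 170.2° = 0.06771, so δ = +3.882°.
cos H₀ = −tan(-36.1°) tan(+3.882°) = 0.0495, H₀ = 1.5213 rad.
Bracket: H₀ sin φ sin δ + cos φ cos δ sin H₀ = 1.5213×-0.58920×0.06771 + 0.80799×0.99771×0.99877 = -0.060692 + 0.805148 = 0.744456.
Q̄ = (S₀/π) × [bracket] = (1361/π) × 0.744456 = 322.51 W/m².
— Configuration B (φ=-36.1°):
cos H₀ = −tan(-36.1°) tan(-8.300°) = -0.1064, H₀ = 1.6774 rad.
Bracket: H₀ sin φ sin δ + cos φ cos δ sin H₀ = 1.6774×-0.58920×-0.14436 + 0.80799×0.98953×0.99433 = 0.142674 + 0.794997 = 0.937671.
Q̄ = (S₀/π) × [bracket] = (1361/π) × 0.937671 = 406.22 W/m².
Ratio Q̄_A / Q̄_B = 322.51 / 406.22 = 0.7939.

Q̄_A / Q̄_B ≈ 0.794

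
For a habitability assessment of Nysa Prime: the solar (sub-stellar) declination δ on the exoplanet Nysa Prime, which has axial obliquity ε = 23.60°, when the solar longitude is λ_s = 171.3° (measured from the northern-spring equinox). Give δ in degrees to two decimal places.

δ = +3.47°

sin δ = sin ε · sin λ_s = sin 23.60° × sin 171.3° = 0.060557.
δ = arcsin(0.060557) = +3.47°.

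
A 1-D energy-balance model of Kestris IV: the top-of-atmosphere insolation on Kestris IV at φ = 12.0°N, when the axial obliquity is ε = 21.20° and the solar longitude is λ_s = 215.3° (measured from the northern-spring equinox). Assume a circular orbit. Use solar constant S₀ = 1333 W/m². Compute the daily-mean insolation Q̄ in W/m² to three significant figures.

Solar declination: sin δ = sin ε · sin λ_s = sin 21.20° × sin 215.3° = -0.20897, so δ = -12.062°.
cos H₀ = −tan(+12.0°) tan(-12.062°) = 0.0454, H₀ = 1.5254 rad.
Bracket: H₀ sin φ sin δ + cos φ cos δ sin H₀ = 1.5254×0.20791×-0.20897 + 0.97815×0.97792×0.99897 = -0.066274 + 0.955567 = 0.889293.
Q̄ = (S₀/π) × [bracket] = (1333/π) × 0.889293 = 377.3 W/m².

Q̄ ≈ 377 W/m²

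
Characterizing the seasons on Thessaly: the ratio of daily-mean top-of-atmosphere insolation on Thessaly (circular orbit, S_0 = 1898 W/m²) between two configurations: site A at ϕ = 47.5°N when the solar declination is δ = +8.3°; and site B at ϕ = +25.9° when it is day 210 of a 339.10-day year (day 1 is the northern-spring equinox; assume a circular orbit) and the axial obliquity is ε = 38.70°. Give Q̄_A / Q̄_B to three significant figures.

Q̄_A / Q̄_B ≈ 1.53

— Configuration A (ϕ=+47.5°):
cos h₀ = −tan(+47.5°) tan(+8.300°) = -0.1592, h₀ = 1.7307 rad.
Bracket: h₀ sin ϕ sin δ + cos ϕ cos δ sin h₀ = 1.7307×0.73728×0.14436 + 0.67559×0.98953×0.98725 = 0.184205 + 0.659993 = 0.844198.
Q̄ = (S_0/π) × [bracket] = (1898/π) × 0.844198 = 510.02 W/m².
— Configuration B (ϕ=+25.9°):
Solar longitude: L_s = 360° × (210 − 1)/339.10 = 221.881°.
sin δ = sin 38.70° × sin 221.881° = -0.41741, so δ = -24.671°.
cos h₀ = −tan(+25.9°) tan(-24.671°) = 0.2230, h₀ = 1.3459 rad.
Bracket: h₀ sin ϕ sin δ + cos ϕ cos δ sin h₀ = 1.3459×0.43680×-0.41741 + 0.89956×0.90872×0.97481 = -0.245391 + 0.796857 = 0.551466.
Q̄ = (S_0/π) × [bracket] = (1898/π) × 0.551466 = 333.17 W/m².
Ratio Q̄_A / Q̄_B = 510.02 / 333.17 = 1.531.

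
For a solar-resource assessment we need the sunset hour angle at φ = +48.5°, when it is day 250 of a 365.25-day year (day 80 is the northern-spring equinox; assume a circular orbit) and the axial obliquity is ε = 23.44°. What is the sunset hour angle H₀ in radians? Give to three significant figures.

Solar longitude: λ_s = 360° × (250 − 80)/365.25 = 167.556°.
sin δ = sin 23.44° × sin 167.556° = 0.08571, so δ = +4.917°.
cos H₀ = −tan φ · tan δ = −tan(+48.5°) × tan(+4.917°) = -0.0972, so H₀ = 1.6682 rad = 95.58°.

H₀ = 1.67 rad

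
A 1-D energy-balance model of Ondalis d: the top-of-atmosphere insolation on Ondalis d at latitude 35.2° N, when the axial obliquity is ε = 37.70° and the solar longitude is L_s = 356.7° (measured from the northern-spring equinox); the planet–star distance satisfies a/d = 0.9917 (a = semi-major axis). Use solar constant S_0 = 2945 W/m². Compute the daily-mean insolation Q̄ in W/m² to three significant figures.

Q̄ ≈ 724 W/m²

Solar declination: sin δ = sin ε · sin L_s = sin 37.70° × sin 356.7° = -0.03520, so δ = -2.017°.
cos h₀ = −tan(+35.2°) tan(-2.017°) = 0.0248, h₀ = 1.5459 rad.
Bracket: h₀ sin ϕ sin δ + cos ϕ cos δ sin h₀ = 1.5459×0.57643×-0.03520 + 0.81714×0.99938×0.99969 = -0.031367 + 0.816380 = 0.785013.
Inverse-square distance factor (a/d)² = 0.9917² = 0.983469.
Q̄ = (S_0/π) × 0.983469 × [bracket] = (2945/π) × 0.983469 × 0.785013 = 723.7 W/m².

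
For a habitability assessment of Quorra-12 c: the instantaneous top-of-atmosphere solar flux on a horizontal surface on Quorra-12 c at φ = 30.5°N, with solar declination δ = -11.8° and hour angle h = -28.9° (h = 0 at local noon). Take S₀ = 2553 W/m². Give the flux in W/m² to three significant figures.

cos θ_z = sin φ sin δ + cos φ cos δ cos h = -0.103790 + 0.738385 = 0.634595.
Flux = S₀ · cos θ_z = 2553 × 0.634595 = 1620 W/m².

1.62e+03 W/m²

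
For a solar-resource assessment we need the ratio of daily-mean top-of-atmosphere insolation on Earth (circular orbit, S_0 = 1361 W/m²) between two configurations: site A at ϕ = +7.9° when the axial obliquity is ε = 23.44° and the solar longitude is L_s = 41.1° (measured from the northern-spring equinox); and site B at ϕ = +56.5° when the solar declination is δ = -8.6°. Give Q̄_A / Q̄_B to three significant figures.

— Configuration A (ϕ=+7.9°):
Solar declination: sin δ = sin ε · sin L_s = sin 23.44° × sin 41.1° = 0.26150, so δ = +15.159°.
cos h₀ = −tan(+7.9°) tan(+15.159°) = -0.0376, h₀ = 1.6084 rad.
Bracket: h₀ sin ϕ sin δ + cos ϕ cos δ sin h₀ = 1.6084×0.13744×0.26150 + 0.99051×0.96520×0.99929 = 0.057807 + 0.955361 = 1.013168.
Q̄ = (S_0/π) × [bracket] = (1361/π) × 1.013168 = 438.92 W/m².
— Configuration B (ϕ=+56.5°):
cos h₀ = −tan(+56.5°) tan(-8.600°) = 0.2285, h₀ = 1.3403 rad.
Bracket: h₀ sin ϕ sin δ + cos ϕ cos δ sin h₀ = 1.3403×0.83389×-0.14954 + 0.55194×0.98876×0.97355 = -0.167135 + 0.531301 = 0.364166.
Q̄ = (S_0/π) × [bracket] = (1361/π) × 0.364166 = 157.76 W/m².
Ratio Q̄_A / Q̄_B = 438.92 / 157.76 = 2.782.

Q̄_A / Q̄_B ≈ 2.78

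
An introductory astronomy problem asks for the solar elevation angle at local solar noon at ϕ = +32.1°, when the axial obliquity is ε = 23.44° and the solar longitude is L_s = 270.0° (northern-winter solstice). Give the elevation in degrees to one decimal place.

Solar declination: sin δ = sin ε · sin L_s = sin 23.44° × sin 270.0° = -0.39779, so δ = -23.440°.
At local noon the hour angle is zero, so the zenith angle equals |ϕ − δ| = |+32.1° − (-23.440°)| = 55.540°.
Elevation = 90° − 55.540° = 34.5°.

34.5°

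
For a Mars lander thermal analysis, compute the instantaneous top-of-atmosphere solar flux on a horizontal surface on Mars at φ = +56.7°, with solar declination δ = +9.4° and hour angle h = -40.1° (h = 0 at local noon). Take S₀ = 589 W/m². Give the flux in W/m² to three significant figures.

324 W/m²

cos θ_z = sin φ sin δ + cos φ cos δ cos h = 0.136509 + 0.414320 = 0.550829.
Flux = S₀ · cos θ_z = 589 × 0.550829 = 324.4 W/m².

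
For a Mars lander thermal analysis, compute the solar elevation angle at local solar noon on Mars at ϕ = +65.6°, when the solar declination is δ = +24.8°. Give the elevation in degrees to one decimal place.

49.2°

At local noon the hour angle is zero, so the zenith angle equals |ϕ − δ| = |+65.6° − (+24.800°)| = 40.800°.
Elevation = 90° − 40.800° = 49.2°.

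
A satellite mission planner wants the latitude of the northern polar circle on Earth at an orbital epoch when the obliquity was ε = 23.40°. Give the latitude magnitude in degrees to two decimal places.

66.60°

The polar circle is the lowest latitude that experiences at least one full rotation of continuous daylight at the northern-summer solstice; it lies at |φ| = 90° − ε = 90° − 23.40° = 66.60°.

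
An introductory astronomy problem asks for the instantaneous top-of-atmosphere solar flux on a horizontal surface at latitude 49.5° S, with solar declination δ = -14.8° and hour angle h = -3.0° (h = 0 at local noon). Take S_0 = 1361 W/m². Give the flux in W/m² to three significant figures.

1.12e+03 W/m²

cos θ_z = sin ϕ sin δ + cos ϕ cos δ cos h = 0.194242 + 0.627041 = 0.821283.
Flux = S_0 · cos θ_z = 1361 × 0.821283 = 1118 W/m².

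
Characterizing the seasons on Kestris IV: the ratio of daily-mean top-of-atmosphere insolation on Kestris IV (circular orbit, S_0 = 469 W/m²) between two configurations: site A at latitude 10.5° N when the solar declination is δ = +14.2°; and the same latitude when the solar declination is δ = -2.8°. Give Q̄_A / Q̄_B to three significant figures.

Q̄_A / Q̄_B ≈ 1.06

— Configuration A (ϕ=+10.5°):
cos h₀ = −tan(+10.5°) tan(+14.200°) = -0.0469, h₀ = 1.6177 rad.
Bracket: h₀ sin ϕ sin δ + cos ϕ cos δ sin h₀ = 1.6177×0.18224×0.24531 + 0.98325×0.96945×0.99890 = 0.072320 + 0.952163 = 1.024483.
Q̄ = (S_0/π) × [bracket] = (469/π) × 1.024483 = 152.94 W/m².
— Configuration B (ϕ=+10.5°):
cos h₀ = −tan(+10.5°) tan(-2.800°) = 0.0091, h₀ = 1.5617 rad.
Bracket: h₀ sin ϕ sin δ + cos ϕ cos δ sin h₀ = 1.5617×0.18224×-0.04885 + 0.98325×0.99881×0.99996 = -0.013903 + 0.982041 = 0.968138.
Q̄ = (S_0/π) × [bracket] = (469/π) × 0.968138 = 144.53 W/m².
Ratio Q̄_A / Q̄_B = 152.94 / 144.53 = 1.058.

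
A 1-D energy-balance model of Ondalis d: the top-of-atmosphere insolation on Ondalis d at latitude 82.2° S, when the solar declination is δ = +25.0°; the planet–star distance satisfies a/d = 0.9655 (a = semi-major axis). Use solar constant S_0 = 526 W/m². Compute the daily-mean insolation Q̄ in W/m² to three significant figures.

cos h₀ = −tan(-82.2°) tan(+25.000°) = 3.4041 ≥ 1 ⇒ polar night, h₀ = 0 and Q̄ = 0.
Inverse-square distance factor (a/d)² = 0.9655² = 0.932190.

Q̄ ≈ 0.00 W/m²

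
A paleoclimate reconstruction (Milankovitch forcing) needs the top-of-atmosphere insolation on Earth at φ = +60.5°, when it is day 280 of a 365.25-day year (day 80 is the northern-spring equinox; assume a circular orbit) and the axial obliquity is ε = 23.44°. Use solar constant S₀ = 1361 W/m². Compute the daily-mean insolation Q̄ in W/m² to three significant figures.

Q̄ ≈ 147 W/m²

Solar longitude: λ_s = 360° × (280 − 80)/365.25 = 197.125°.
sin δ = sin 23.44° × sin 197.125° = -0.11713, so δ = -6.727°.
cos H₀ = −tan(+60.5°) tan(-6.727°) = 0.2085, H₀ = 1.3608 rad.
Bracket: H₀ sin φ sin δ + cos φ cos δ sin H₀ = 1.3608×0.87036×-0.11713 + 0.49242×0.99312×0.97803 = -0.138727 + 0.478288 = 0.339561.
Q̄ = (S₀/π) × [bracket] = (1361/π) × 0.339561 = 147.1 W/m².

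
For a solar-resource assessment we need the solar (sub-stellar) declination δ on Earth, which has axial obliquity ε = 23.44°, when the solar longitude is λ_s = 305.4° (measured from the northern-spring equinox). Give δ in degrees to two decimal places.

sin δ = sin ε · sin λ_s = sin 23.44° × sin 305.4° = -0.324248.
δ = arcsin(-0.324248) = -18.92°.

δ = -18.92°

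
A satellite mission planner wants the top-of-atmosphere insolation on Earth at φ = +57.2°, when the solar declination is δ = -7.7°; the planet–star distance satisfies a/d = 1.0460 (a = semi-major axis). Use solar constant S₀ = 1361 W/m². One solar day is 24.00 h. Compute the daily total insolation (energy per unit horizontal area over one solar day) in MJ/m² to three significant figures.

15.2 MJ/m²

cos H₀ = −tan(+57.2°) tan(-7.700°) = 0.2098, H₀ = 1.3594 rad.
Bracket: H₀ sin φ sin δ + cos φ cos δ sin H₀ = 1.3594×0.84057×-0.13399 + 0.54171×0.99098×0.97774 = -0.153106 + 0.524874 = 0.371768.
Inverse-square distance factor (a/d)² = 1.0460² = 1.094116.
Q̄ = (S₀/π) × 1.094116 × [bracket] = (1361/π) × 1.094116 × 0.371768 = 176.22 W/m².
Daily total = Q̄ × 24.00 h × 3600 s/h = 176.22 × 24.00 × 3600 / 10⁶ = 15.23 MJ/m².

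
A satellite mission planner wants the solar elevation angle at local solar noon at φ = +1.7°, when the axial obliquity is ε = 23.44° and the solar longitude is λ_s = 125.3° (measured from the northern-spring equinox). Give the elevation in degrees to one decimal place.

Solar declination: sin δ = sin ε · sin λ_s = sin 23.44° × sin 125.3° = 0.32465, so δ = +18.944°.
At local noon the hour angle is zero, so the zenith angle equals |φ − δ| = |+1.7° − (+18.944°)| = 17.244°.
Elevation = 90° − 17.244° = 72.8°.

72.8°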